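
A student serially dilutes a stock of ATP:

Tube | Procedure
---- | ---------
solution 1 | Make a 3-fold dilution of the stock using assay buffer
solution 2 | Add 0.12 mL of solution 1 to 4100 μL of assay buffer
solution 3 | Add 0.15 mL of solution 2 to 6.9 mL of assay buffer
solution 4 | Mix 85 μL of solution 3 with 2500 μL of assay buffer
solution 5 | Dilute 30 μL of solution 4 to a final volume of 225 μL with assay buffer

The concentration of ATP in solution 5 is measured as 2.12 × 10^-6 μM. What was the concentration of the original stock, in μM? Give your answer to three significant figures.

2.40 μM

Step 1: 3-fold → factor 3
Step 2: 0.12 mL + 4100 μL = 4.22 mL total → factor 4.22/0.12 = 35.167
Step 3: 0.15 mL + 6.9 mL = 7.05 mL total → factor 7.05/0.15 = 47
Step 4: 85 μL + 2500 μL = 2585 μL total → factor 2585/85 = 30.412
Step 5: 30 μL brought to 225 μL → factor 225/30 = 7.5
Overall dilution factor = 3 × 35.167 × 47 × 30.412 × 7.5 = 1.131 × 10^6
Stock = 2.12 × 10^-6 μM × 1.131 × 10^6 = 2.40 μM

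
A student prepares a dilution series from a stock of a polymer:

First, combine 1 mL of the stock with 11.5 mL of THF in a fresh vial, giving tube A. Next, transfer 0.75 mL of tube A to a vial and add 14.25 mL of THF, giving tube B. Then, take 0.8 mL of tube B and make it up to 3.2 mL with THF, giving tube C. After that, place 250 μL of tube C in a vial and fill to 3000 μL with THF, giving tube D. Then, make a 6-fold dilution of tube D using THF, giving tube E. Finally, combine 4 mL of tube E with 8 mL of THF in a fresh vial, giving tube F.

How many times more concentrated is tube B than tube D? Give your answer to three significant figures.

Step 1: 1 mL + 11.5 mL = 12.5 mL total → factor 12.5/1 = 12.5
Step 2: 0.75 mL + 14.25 mL = 15 mL total → factor 15/0.75 = 20
Step 3: 0.8 mL brought to 3.2 mL → factor 3.2/0.8 = 4
Step 4: 250 μL brought to 3000 μL → factor 3000/250 = 12
Dilution factor to tube B = 250; to tube D = 12000
[tube B]/[tube D] = (factor to tube D)/(factor to tube B) = 12000/250 = 48.0

48.0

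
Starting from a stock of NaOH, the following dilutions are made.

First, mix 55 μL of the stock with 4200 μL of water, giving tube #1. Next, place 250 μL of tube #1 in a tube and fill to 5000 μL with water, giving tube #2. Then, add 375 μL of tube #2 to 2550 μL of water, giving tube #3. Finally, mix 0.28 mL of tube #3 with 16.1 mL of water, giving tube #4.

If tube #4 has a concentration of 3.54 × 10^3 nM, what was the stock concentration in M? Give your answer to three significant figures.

2.50 M

Step 1: 55 μL + 4200 μL = 4255 μL total → factor 4255/55 = 77.364
Step 2: 250 μL brought to 5000 μL → factor 5000/250 = 20
Step 3: 375 μL + 2550 μL = 2925 μL total → factor 2925/375 = 7.8
Step 4: 0.28 mL + 16.1 mL = 16.38 mL total → factor 16.38/0.28 = 58.5
Overall dilution factor = 77.364 × 20 × 7.8 × 58.5 = 7.0602 × 10^5
Stock = 3.54 × 10^3 nM × 7.0602 × 10^5 = 2.499 × 10^9 nM = 2.50 M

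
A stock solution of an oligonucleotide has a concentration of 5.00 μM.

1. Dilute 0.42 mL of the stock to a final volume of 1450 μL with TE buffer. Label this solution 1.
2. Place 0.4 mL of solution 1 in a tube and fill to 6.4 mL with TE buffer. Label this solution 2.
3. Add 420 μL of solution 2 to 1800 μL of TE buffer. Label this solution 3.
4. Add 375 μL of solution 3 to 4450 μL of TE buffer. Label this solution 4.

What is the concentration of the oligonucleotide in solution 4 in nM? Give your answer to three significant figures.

Step 1: 0.42 mL brought to 1450 μL → factor 1.45/0.42 = 3.4524
Step 2: 0.4 mL brought to 6.4 mL → factor 6.4/0.4 = 16
Step 3: 420 μL + 1800 μL = 2220 μL total → factor 2220/420 = 5.2857
Step 4: 375 μL + 4450 μL = 4825 μL total → factor 4825/375 = 12.867
Overall dilution factor = 3.4524 × 16 × 5.2857 × 12.867 = 3756.7
Final = 5.00 μM / 3756.7 = 0.001331 μM = 1.33 nM

1.33 nM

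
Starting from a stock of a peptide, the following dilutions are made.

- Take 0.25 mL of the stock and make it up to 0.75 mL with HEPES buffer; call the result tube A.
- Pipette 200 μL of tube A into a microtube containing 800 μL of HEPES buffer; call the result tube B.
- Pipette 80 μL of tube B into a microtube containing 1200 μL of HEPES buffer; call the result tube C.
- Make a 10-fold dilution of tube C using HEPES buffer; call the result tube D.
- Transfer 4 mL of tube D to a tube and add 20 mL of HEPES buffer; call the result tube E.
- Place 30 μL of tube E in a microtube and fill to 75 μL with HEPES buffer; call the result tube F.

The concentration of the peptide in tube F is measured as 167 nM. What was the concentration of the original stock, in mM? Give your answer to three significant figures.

6.01 mM

Step 1: 0.25 mL brought to 0.75 mL → factor 0.75/0.25 = 3
Step 2: 200 μL + 800 μL = 1000 μL total → factor 1000/200 = 5
Step 3: 80 μL + 1200 μL = 1280 μL total → factor 1280/80 = 16
Step 4: 10-fold → factor 10
Step 5: 4 mL + 20 mL = 24 mL total → factor 24/4 = 6
Step 6: 30 μL brought to 75 μL → factor 75/30 = 2.5
Overall dilution factor = 3 × 5 × 16 × 10 × 6 × 2.5 = 36000
Stock = 167 nM × 36000 = 6.012 × 10^6 nM = 6.01 mM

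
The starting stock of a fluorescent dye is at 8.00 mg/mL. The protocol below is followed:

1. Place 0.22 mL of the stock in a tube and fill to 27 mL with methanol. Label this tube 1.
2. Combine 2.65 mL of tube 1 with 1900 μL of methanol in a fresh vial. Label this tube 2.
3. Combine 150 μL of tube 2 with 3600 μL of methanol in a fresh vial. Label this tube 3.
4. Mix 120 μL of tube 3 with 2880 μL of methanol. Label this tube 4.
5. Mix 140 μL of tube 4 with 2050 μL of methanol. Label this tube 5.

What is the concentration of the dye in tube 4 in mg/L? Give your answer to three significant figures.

Step 1: 0.22 mL brought to 27 mL → factor 27/0.22 = 122.73
Step 2: 2.65 mL + 1900 μL = 4.55 mL total → factor 4.55/2.65 = 1.717
Step 3: 150 μL + 3600 μL = 3750 μL total → factor 3750/150 = 25
Step 4: 120 μL + 2880 μL = 3000 μL total → factor 3000/120 = 25
Dilution factor through tube 4 = 122.73 × 1.717 × 25 × 25 = 1.317 × 10^5
[tube 4] = 8.00 mg/mL / 1.317 × 10^5 = 6.074 × 10^-5 mg/mL = 0.0607 mg/L

0.0607 mg/L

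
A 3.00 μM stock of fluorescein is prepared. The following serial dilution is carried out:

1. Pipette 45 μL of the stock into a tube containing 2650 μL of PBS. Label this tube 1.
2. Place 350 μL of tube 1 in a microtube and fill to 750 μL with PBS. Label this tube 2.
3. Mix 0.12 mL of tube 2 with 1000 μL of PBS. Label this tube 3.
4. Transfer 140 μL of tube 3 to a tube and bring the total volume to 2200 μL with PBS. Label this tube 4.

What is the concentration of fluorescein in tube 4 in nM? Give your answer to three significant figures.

0.159 nM

Step 1: 45 μL + 2650 μL = 2695 μL total → factor 2695/45 = 59.889
Step 2: 350 μL brought to 750 μL → factor 750/350 = 2.1429
Step 3: 0.12 mL + 1000 μL = 1.12 mL total → factor 1.12/0.12 = 9.3333
Step 4: 140 μL brought to 2200 μL → factor 2200/140 = 15.714
Overall dilution factor = 59.889 × 2.1429 × 9.3333 × 15.714 = 18822
Final = 3.00 μM / 18822 = 0.0001594 μM = 0.159 nM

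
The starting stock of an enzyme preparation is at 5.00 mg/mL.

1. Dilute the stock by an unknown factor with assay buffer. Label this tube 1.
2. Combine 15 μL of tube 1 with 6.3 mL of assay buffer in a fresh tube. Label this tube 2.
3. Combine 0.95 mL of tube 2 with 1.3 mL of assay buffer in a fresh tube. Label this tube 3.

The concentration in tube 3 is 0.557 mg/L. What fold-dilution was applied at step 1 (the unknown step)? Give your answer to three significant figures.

Step 1: unknown factor x
Step 2: 15 μL + 6.3 mL = 6315 μL total → factor 6315/15 = 421
Step 3: 0.95 mL + 1.3 mL = 2.25 mL total → factor 2.25/0.95 = 2.3684
Product of known-step factors = 997.11
Overall factor = 5.00 mg/mL / (0.557 mg/L) = 8976.7
x = 8976.7 / 997.11 = 9.00

9.00-fold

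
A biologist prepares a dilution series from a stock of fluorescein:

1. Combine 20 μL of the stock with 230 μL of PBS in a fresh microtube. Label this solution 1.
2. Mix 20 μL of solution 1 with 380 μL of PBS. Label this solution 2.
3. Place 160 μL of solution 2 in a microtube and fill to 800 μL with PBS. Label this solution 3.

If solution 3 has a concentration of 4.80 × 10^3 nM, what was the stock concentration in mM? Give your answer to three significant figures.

Step 1: 20 μL + 230 μL = 250 μL total → factor 250/20 = 12.5
Step 2: 20 μL + 380 μL = 400 μL total → factor 400/20 = 20
Step 3: 160 μL brought to 800 μL → factor 800/160 = 5
Overall dilution factor = 12.5 × 20 × 5 = 1250
Stock = 4.80 × 10^3 nM × 1250 = 6.000 × 10^6 nM = 6.00 mM

6.00 mM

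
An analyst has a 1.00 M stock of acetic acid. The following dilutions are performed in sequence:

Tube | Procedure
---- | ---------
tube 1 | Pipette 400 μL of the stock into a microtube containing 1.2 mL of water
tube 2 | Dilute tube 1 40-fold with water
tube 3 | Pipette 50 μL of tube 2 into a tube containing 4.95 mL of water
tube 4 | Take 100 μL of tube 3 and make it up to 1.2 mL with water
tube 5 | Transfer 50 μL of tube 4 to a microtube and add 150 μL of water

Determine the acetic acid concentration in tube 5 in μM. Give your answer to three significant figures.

Step 1: 400 μL + 1.2 mL = 1600 μL total → factor 1600/400 = 4
Step 2: 40-fold → factor 40
Step 3: 50 μL + 4.95 mL = 5000 μL total → factor 5000/50 = 100
Step 4: 100 μL brought to 1.2 mL → factor 1200/100 = 12
Step 5: 50 μL + 150 μL = 200 μL total → factor 200/50 = 4
Overall dilution factor = 4 × 40 × 100 × 12 × 4 = 7.68 × 10^5
Final = 1.00 M / 7.68 × 10^5 = 1.302 × 10^-6 M = 1.30 μM

1.30 μM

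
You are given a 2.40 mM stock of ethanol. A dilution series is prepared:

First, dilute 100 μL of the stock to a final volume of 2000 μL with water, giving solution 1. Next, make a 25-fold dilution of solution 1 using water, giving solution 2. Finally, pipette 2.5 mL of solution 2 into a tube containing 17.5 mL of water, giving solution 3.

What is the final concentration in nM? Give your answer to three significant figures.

Step 1: 100 μL brought to 2000 μL → factor 2000/100 = 20
Step 2: 25-fold → factor 25
Step 3: 2.5 mL + 17.5 mL = 20 mL total → factor 20/2.5 = 8
Overall dilution factor = 20 × 25 × 8 = 4000
Final = 2.40 mM / 4000 = 0.0006000 mM = 600 nM

600 nM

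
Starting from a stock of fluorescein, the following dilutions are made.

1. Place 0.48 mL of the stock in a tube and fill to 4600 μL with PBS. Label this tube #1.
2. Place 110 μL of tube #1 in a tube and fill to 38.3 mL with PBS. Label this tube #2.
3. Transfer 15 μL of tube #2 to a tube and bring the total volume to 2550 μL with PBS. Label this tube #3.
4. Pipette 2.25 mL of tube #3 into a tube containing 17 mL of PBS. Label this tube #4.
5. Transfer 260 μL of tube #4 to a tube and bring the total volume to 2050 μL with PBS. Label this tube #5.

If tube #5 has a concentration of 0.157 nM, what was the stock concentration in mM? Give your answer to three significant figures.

6.01 mM

Step 1: 0.48 mL brought to 4600 μL → factor 4.6/0.48 = 9.5833
Step 2: 110 μL brought to 38.3 mL → factor 38300/110 = 348.18
Step 3: 15 μL brought to 2550 μL → factor 2550/15 = 170
Step 4: 2.25 mL + 17 mL = 19.25 mL total → factor 19.25/2.25 = 8.5556
Step 5: 260 μL brought to 2050 μL → factor 2050/260 = 7.8846
Overall dilution factor = 9.5833 × 348.18 × 170 × 8.5556 × 7.8846 = 3.8265 × 10^7
Stock = 0.157 nM × 3.8265 × 10^7 = 6.008 × 10^6 nM = 6.01 mM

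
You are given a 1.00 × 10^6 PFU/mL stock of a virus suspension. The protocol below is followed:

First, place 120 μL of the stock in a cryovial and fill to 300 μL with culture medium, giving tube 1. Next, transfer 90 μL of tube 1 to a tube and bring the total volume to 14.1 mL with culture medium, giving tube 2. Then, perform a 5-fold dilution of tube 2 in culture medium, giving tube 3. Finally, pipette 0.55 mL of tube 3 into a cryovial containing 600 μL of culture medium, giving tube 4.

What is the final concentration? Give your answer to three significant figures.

244 PFU/mL

Step 1: 120 μL brought to 300 μL → factor 300/120 = 2.5
Step 2: 90 μL brought to 14.1 mL → factor 14100/90 = 156.67
Step 3: 5-fold → factor 5
Step 4: 0.55 mL + 600 μL = 1.15 mL total → factor 1.15/0.55 = 2.0909
Overall dilution factor = 2.5 × 156.67 × 5 × 2.0909 = 4094.7
Final = 1.00 × 10^6 PFU/mL / 4094.7 = 244 PFU/mL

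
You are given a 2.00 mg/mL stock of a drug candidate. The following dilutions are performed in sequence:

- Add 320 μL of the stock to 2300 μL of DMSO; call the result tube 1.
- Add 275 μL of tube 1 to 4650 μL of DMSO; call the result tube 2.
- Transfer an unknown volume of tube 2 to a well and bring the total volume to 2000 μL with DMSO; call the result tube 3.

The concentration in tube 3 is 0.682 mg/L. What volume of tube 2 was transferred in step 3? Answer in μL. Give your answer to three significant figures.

Step 1: 320 μL + 2300 μL = 2620 μL total → factor 2620/320 = 8.1875
Step 2: 275 μL + 4650 μL = 4925 μL total → factor 4925/275 = 17.909
Step 3: v brought to 2000 μL → factor = 2000 μL/v
Product of known-step factors = 146.63
Overall factor = 2.00 mg/mL / (0.682 mg/L) = 2932.6
Step-3 factor = 2932.6 / 146.63 = 20
v = 2000 μL / 20 = 100 μL

100 μL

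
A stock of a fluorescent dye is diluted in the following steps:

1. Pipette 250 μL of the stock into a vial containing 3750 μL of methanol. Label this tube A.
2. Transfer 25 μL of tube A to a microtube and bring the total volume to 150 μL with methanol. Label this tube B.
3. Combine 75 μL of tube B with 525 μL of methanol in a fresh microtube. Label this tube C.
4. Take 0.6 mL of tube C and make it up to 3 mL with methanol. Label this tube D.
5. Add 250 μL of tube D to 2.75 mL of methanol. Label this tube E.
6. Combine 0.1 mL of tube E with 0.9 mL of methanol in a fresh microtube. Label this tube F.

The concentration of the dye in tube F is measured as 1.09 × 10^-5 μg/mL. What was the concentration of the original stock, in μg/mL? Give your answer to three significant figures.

Step 1: 250 μL + 3750 μL = 4000 μL total → factor 4000/250 = 16
Step 2: 25 μL brought to 150 μL → factor 150/25 = 6
Step 3: 75 μL + 525 μL = 600 μL total → factor 600/75 = 8
Step 4: 0.6 mL brought to 3 mL → factor 3/0.6 = 5
Step 5: 250 μL + 2.75 mL = 3000 μL total → factor 3000/250 = 12
Step 6: 0.1 mL + 0.9 mL = 1 mL total → factor 1/0.1 = 10
Overall dilution factor = 16 × 6 × 8 × 5 × 12 × 10 = 4.608 × 10^5
Stock = 1.09 × 10^-5 μg/mL × 4.608 × 10^5 = 5.02 μg/mL

5.02 μg/mL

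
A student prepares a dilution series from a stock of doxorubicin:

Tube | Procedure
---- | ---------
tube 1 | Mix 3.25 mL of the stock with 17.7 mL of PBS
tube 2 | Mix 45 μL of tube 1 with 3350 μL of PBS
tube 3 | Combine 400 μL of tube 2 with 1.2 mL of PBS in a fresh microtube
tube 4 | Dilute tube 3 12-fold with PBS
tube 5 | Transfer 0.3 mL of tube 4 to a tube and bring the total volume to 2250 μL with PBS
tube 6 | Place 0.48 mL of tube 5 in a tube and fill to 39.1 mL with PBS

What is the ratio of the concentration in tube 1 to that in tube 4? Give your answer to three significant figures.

Step 1: 3.25 mL + 17.7 mL = 20.95 mL total → factor 20.95/3.25 = 6.4462
Step 2: 45 μL + 3350 μL = 3395 μL total → factor 3395/45 = 75.444
Step 3: 400 μL + 1.2 mL = 1600 μL total → factor 1600/400 = 4
Step 4: 12-fold → factor 12
Dilution factor to tube 1 = 6.4462; to tube 4 = 23344
[tube 1]/[tube 4] = (factor to tube 4)/(factor to tube 1) = 23344/6.4462 = 3.62 × 10^3

3.62 × 10^3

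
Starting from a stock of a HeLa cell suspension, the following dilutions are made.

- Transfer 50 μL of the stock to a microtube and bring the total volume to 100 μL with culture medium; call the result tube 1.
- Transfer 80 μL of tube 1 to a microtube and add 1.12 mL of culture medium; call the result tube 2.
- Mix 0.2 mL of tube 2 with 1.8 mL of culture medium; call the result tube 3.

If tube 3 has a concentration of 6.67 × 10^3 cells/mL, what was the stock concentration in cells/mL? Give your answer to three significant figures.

Step 1: 50 μL brought to 100 μL → factor 100/50 = 2
Step 2: 80 μL + 1.12 mL = 1200 μL total → factor 1200/80 = 15
Step 3: 0.2 mL + 1.8 mL = 2 mL total → factor 2/0.2 = 10
Overall dilution factor = 2 × 15 × 10 = 300
Stock = 6.67 × 10^3 cells/mL × 300 = 2.00 × 10^6 cells/mL

2.00 × 10^6 cells/mL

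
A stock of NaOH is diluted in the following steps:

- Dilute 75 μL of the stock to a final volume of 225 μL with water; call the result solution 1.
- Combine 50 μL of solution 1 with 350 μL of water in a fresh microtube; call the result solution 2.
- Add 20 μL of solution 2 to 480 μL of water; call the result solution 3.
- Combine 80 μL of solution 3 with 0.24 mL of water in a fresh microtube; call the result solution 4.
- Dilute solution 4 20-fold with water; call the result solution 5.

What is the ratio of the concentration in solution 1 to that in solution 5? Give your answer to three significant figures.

Step 1: 75 μL brought to 225 μL → factor 225/75 = 3
Step 2: 50 μL + 350 μL = 400 μL total → factor 400/50 = 8
Step 3: 20 μL + 480 μL = 500 μL total → factor 500/20 = 25
Step 4: 80 μL + 0.24 mL = 320 μL total → factor 320/80 = 4
Step 5: 20-fold → factor 20
Dilution factor to solution 1 = 3; to solution 5 = 48000
[solution 1]/[solution 5] = (factor to solution 5)/(factor to solution 1) = 48000/3 = 1.60 × 10^4

1.60 × 10^4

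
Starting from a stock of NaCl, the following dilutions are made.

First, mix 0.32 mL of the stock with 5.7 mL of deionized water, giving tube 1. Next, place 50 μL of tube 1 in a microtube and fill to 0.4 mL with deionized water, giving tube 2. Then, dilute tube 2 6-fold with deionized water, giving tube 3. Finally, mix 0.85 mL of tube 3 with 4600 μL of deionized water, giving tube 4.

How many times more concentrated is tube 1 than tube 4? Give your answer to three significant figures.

Step 1: 0.32 mL + 5.7 mL = 6.02 mL total → factor 6.02/0.32 = 18.812
Step 2: 50 μL brought to 0.4 mL → factor 400/50 = 8
Step 3: 6-fold → factor 6
Step 4: 0.85 mL + 4600 μL = 5.45 mL total → factor 5.45/0.85 = 6.4118
Dilution factor to tube 1 = 18.812; to tube 4 = 5789.8
[tube 1]/[tube 4] = (factor to tube 4)/(factor to tube 1) = 5789.8/18.812 = 308

308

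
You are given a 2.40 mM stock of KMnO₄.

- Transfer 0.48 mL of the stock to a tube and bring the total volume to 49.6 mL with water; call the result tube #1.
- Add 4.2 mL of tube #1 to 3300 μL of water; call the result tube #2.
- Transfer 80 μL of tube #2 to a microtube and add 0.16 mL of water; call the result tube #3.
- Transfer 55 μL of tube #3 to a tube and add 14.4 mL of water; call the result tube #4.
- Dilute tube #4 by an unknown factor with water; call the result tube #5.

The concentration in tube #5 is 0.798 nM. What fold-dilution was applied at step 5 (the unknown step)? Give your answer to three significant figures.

20.7-fold

Step 1: 0.48 mL brought to 49.6 mL → factor 49.6/0.48 = 103.33
Step 2: 4.2 mL + 3300 μL = 7.5 mL total → factor 7.5/4.2 = 1.7857
Step 3: 80 μL + 0.16 mL = 240 μL total → factor 240/80 = 3
Step 4: 55 μL + 14.4 mL = 14455 μL total → factor 14455/55 = 262.82
Step 5: unknown factor x
Product of known-step factors = 1.4549 × 10^5
Overall factor = 2.40 mM / (0.798 nM) = 3.0075 × 10^6
x = 3.0075 × 10^6 / 1.4549 × 10^5 = 20.7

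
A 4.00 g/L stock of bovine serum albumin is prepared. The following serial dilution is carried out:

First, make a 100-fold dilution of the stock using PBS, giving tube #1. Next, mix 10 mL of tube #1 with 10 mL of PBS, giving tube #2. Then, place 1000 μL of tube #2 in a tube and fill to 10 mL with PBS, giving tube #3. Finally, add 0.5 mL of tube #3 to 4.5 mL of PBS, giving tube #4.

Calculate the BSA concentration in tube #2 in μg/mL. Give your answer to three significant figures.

20.0 μg/mL

Step 1: 100-fold → factor 100
Step 2: 10 mL + 10 mL = 20 mL total → factor 20/10 = 2
Dilution factor through tube #2 = 100 × 2 = 200
[tube #2] = 4.00 g/L / 200 = 0.02000 g/L = 20.0 μg/mL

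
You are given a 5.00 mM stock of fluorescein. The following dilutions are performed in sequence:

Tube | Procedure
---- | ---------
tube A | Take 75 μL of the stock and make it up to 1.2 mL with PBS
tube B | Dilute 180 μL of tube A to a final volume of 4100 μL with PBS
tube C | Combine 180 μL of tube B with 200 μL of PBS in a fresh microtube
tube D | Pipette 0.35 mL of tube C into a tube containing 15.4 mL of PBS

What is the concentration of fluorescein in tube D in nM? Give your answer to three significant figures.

144 nM

Step 1: 75 μL brought to 1.2 mL → factor 1200/75 = 16
Step 2: 180 μL brought to 4100 μL → factor 4100/180 = 22.778
Step 3: 180 μL + 200 μL = 380 μL total → factor 380/180 = 2.1111
Step 4: 0.35 mL + 15.4 mL = 15.75 mL total → factor 15.75/0.35 = 45
Overall dilution factor = 16 × 22.778 × 2.1111 × 45 = 34622
Final = 5.00 mM / 34622 = 0.0001444 mM = 144 nM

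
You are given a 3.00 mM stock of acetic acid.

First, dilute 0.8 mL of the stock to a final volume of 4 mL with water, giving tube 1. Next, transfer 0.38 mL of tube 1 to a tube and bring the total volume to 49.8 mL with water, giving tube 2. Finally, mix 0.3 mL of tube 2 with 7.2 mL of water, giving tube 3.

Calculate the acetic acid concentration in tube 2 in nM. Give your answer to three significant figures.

4.58 × 10^3 nM

Step 1: 0.8 mL brought to 4 mL → factor 4/0.8 = 5
Step 2: 0.38 mL brought to 49.8 mL → factor 49.8/0.38 = 131.05
Dilution factor through tube 2 = 5 × 131.05 = 655.26
[tube 2] = 3.00 mM / 655.26 = 0.004578 mM = 4.58 × 10^3 nM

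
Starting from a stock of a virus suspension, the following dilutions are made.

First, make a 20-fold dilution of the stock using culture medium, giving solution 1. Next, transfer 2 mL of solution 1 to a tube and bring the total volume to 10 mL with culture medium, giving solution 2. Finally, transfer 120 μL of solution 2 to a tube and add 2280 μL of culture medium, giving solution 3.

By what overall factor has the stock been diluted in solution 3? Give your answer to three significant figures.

2.00 × 10^3

Step 1: 20-fold → factor 20
Step 2: 2 mL brought to 10 mL → factor 10/2 = 5
Step 3: 120 μL + 2280 μL = 2400 μL total → factor 2400/120 = 20
Overall dilution factor = 20 × 5 × 20 = 2000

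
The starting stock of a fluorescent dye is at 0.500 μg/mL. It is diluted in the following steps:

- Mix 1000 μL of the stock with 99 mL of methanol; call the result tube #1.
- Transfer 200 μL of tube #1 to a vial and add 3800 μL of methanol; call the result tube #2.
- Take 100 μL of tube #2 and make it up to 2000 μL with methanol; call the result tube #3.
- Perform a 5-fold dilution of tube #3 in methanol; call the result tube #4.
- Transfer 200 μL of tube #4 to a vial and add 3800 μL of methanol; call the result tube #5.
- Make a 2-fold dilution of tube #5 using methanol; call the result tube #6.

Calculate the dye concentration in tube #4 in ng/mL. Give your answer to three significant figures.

0.00250 ng/mL

Step 1: 1000 μL + 99 mL = 1 × 10^5 μL total → factor 1 × 10^5/1000 = 100
Step 2: 200 μL + 3800 μL = 4000 μL total → factor 4000/200 = 20
Step 3: 100 μL brought to 2000 μL → factor 2000/100 = 20
Step 4: 5-fold → factor 5
Dilution factor through tube #4 = 100 × 20 × 20 × 5 = 2 × 10^5
[tube #4] = 0.500 μg/mL / 2 × 10^5 = 2.500 × 10^-6 μg/mL = 0.00250 ng/mL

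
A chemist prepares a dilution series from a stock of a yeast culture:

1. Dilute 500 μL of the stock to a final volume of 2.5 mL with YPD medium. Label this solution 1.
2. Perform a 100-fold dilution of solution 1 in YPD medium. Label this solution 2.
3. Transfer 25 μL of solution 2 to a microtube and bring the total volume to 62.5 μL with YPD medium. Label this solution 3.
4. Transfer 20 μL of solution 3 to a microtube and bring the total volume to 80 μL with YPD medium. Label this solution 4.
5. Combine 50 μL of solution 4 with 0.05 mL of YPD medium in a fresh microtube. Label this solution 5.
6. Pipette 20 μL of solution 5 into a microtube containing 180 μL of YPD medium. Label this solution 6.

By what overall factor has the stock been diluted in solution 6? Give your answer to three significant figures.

1.00 × 10^5

Step 1: 500 μL brought to 2.5 mL → factor 2500/500 = 5
Step 2: 100-fold → factor 100
Step 3: 25 μL brought to 62.5 μL → factor 62.5/25 = 2.5
Step 4: 20 μL brought to 80 μL → factor 80/20 = 4
Step 5: 50 μL + 0.05 mL = 100 μL total → factor 100/50 = 2
Step 6: 20 μL + 180 μL = 200 μL total → factor 200/20 = 10
Overall dilution factor = 5 × 100 × 2.5 × 4 × 2 × 10 = 1 × 10^5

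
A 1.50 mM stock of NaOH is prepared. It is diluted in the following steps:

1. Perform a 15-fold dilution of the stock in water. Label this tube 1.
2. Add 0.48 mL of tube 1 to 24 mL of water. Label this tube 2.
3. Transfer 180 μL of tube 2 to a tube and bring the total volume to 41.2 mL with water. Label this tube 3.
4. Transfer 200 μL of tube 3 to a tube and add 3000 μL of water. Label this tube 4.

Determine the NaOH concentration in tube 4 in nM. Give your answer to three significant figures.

0.535 nM

Step 1: 15-fold → factor 15
Step 2: 0.48 mL + 24 mL = 24.48 mL total → factor 24.48/0.48 = 51
Step 3: 180 μL brought to 41.2 mL → factor 41200/180 = 228.89
Step 4: 200 μL + 3000 μL = 3200 μL total → factor 3200/200 = 16
Overall dilution factor = 15 × 51 × 228.89 × 16 = 2.8016 × 10^6
Final = 1.50 mM / 2.8016 × 10^6 = 5.354 × 10^-7 mM = 0.535 nM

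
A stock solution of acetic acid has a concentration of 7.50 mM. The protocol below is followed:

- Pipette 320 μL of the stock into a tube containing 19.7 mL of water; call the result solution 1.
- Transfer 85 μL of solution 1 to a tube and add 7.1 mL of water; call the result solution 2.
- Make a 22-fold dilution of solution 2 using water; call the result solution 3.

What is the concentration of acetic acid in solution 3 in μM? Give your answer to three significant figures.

0.0645 μM

Step 1: 320 μL + 19.7 mL = 20020 μL total → factor 20020/320 = 62.562
Step 2: 85 μL + 7.1 mL = 7185 μL total → factor 7185/85 = 84.529
Step 3: 22-fold → factor 22
Overall dilution factor = 62.562 × 84.529 × 22 = 1.1634 × 10^5
Final = 7.50 mM / 1.1634 × 10^5 = 6.446 × 10^-5 mM = 0.0645 μM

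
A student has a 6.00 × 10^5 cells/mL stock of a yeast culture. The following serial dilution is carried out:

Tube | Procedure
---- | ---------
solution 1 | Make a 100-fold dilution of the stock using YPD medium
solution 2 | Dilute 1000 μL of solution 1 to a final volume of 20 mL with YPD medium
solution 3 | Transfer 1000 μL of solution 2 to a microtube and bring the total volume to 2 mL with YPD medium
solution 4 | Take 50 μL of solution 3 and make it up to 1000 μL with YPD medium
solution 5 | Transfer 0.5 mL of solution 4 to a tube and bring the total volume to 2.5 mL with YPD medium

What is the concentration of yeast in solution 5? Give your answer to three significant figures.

Step 1: 100-fold → factor 100
Step 2: 1000 μL brought to 20 mL → factor 20000/1000 = 20
Step 3: 1000 μL brought to 2 mL → factor 2000/1000 = 2
Step 4: 50 μL brought to 1000 μL → factor 1000/50 = 20
Step 5: 0.5 mL brought to 2.5 mL → factor 2.5/0.5 = 5
Overall dilution factor = 100 × 20 × 2 × 20 × 5 = 4 × 10^5
Final = 6.00 × 10^5 cells/mL / 4 × 10^5 = 1.50 cells/mL

1.50 cells/mL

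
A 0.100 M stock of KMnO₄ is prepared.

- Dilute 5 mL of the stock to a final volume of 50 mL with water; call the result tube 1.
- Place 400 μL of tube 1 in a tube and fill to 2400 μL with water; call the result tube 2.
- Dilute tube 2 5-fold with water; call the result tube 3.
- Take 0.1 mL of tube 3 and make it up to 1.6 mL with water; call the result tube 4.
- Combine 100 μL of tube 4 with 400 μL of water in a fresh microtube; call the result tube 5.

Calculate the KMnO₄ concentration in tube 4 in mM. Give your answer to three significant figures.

0.0208 mM

Step 1: 5 mL brought to 50 mL → factor 50/5 = 10
Step 2: 400 μL brought to 2400 μL → factor 2400/400 = 6
Step 3: 5-fold → factor 5
Step 4: 0.1 mL brought to 1.6 mL → factor 1.6/0.1 = 16
Dilution factor through tube 4 = 10 × 6 × 5 × 16 = 4800
[tube 4] = 0.100 M / 4800 = 2.083 × 10^-5 M = 0.0208 mM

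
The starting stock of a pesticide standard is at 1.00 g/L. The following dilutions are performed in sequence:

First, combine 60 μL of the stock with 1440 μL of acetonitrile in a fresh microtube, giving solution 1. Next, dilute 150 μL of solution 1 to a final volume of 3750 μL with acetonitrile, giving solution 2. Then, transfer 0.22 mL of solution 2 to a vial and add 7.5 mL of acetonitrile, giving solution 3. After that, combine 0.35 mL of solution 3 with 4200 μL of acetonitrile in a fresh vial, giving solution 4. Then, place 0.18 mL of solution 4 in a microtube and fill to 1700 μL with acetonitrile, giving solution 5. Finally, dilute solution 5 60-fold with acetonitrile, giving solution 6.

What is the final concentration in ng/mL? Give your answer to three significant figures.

Step 1: 60 μL + 1440 μL = 1500 μL total → factor 1500/60 = 25
Step 2: 150 μL brought to 3750 μL → factor 3750/150 = 25
Step 3: 0.22 mL + 7.5 mL = 7.72 mL total → factor 7.72/0.22 = 35.091
Step 4: 0.35 mL + 4200 μL = 4.55 mL total → factor 4.55/0.35 = 13
Step 5: 0.18 mL brought to 1700 μL → factor 1.7/0.18 = 9.4444
Step 6: 60-fold → factor 60
Overall dilution factor = 25 × 25 × 35.091 × 13 × 9.4444 × 60 = 1.6156 × 10^8
Final = 1.00 g/L / 1.6156 × 10^8 = 6.189 × 10^-9 g/L = 0.00619 ng/mL

0.00619 ng/mL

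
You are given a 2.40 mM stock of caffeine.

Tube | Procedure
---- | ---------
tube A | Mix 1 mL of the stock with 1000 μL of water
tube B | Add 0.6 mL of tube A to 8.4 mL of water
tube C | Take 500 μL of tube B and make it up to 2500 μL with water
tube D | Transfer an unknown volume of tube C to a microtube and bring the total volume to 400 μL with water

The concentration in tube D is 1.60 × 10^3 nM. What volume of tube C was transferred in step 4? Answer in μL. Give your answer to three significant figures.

40.0 μL

Step 1: 1 mL + 1000 μL = 2 mL total → factor 2/1 = 2
Step 2: 0.6 mL + 8.4 mL = 9 mL total → factor 9/0.6 = 15
Step 3: 500 μL brought to 2500 μL → factor 2500/500 = 5
Step 4: v brought to 400 μL → factor = 400 μL/v
Product of known-step factors = 150
Overall factor = 2.40 mM / (1.60 × 10^3 nM) = 1500
Step-4 factor = 1500 / 150 = 10
v = 400 μL / 10 = 40.0 μL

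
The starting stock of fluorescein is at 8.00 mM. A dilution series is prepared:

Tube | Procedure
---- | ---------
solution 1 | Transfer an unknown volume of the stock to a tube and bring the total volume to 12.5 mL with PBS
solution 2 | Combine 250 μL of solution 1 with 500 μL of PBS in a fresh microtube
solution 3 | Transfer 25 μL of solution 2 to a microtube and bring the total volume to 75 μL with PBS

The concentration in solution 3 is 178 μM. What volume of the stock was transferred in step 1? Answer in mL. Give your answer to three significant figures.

Step 1: v brought to 12.5 mL → factor = 12.5 mL/v
Step 2: 250 μL + 500 μL = 750 μL total → factor 750/250 = 3
Step 3: 25 μL brought to 75 μL → factor 75/25 = 3
Product of known-step factors = 9
Overall factor = 8.00 mM / (178 μM) = 44.944
Step-1 factor = 44.944 / 9 = 4.9938
v = 12.5 mL / 4.9938 = 2.50 mL

2.50 mL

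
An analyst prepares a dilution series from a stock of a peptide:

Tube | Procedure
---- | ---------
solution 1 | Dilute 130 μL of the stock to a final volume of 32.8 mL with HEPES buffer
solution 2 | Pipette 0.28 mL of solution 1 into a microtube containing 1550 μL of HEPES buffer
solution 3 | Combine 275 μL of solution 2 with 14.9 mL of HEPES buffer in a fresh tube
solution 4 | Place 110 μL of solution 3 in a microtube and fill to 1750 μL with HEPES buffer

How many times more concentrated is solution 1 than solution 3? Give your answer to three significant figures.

Step 1: 130 μL brought to 32.8 mL → factor 32800/130 = 252.31
Step 2: 0.28 mL + 1550 μL = 1.83 mL total → factor 1.83/0.28 = 6.5357
Step 3: 275 μL + 14.9 mL = 15175 μL total → factor 15175/275 = 55.182
Dilution factor to solution 1 = 252.31; to solution 3 = 90995
[solution 1]/[solution 3] = (factor to solution 3)/(factor to solution 1) = 90995/252.31 = 361

361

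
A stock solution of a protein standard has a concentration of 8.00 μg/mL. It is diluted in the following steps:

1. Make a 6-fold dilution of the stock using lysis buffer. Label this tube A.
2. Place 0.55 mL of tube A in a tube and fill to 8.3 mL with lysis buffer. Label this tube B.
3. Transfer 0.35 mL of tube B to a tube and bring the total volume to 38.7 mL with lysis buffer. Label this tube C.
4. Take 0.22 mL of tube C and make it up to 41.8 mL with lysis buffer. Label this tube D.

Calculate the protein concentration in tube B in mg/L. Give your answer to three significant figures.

Step 1: 6-fold → factor 6
Step 2: 0.55 mL brought to 8.3 mL → factor 8.3/0.55 = 15.091
Dilution factor through tube B = 6 × 15.091 = 90.545
[tube B] = 8.00 μg/mL / 90.545 = 0.08835 μg/mL = 0.0884 mg/L

0.0884 mg/L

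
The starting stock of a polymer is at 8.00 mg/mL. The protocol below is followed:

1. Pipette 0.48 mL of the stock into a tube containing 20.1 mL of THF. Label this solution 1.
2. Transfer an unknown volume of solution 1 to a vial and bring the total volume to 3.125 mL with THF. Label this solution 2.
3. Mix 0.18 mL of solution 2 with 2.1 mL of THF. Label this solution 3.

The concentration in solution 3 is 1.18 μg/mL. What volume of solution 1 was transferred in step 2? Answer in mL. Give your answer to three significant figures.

Step 1: 0.48 mL + 20.1 mL = 20.58 mL total → factor 20.58/0.48 = 42.875
Step 2: v brought to 3.125 mL → factor = 3.125 mL/v
Step 3: 0.18 mL + 2.1 mL = 2.28 mL total → factor 2.28/0.18 = 12.667
Product of known-step factors = 543.08
Overall factor = 8.00 mg/mL / (1.18 μg/mL) = 6779.7
Step-2 factor = 6779.7 / 543.08 = 12.484
v = 3.125 mL / 12.484 = 0.250 mL

0.250 mL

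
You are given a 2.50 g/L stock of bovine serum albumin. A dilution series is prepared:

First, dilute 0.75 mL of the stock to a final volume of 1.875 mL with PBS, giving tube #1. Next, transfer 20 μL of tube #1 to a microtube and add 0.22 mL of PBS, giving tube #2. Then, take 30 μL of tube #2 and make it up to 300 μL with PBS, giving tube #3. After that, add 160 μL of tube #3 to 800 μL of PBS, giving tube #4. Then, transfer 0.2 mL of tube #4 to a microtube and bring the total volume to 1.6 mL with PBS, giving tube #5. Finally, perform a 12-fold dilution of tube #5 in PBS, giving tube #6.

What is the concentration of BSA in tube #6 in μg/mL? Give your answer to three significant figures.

0.0145 μg/mL

Step 1: 0.75 mL brought to 1.875 mL → factor 1.875/0.75 = 2.5
Step 2: 20 μL + 0.22 mL = 240 μL total → factor 240/20 = 12
Step 3: 30 μL brought to 300 μL → factor 300/30 = 10
Step 4: 160 μL + 800 μL = 960 μL total → factor 960/160 = 6
Step 5: 0.2 mL brought to 1.6 mL → factor 1.6/0.2 = 8
Step 6: 12-fold → factor 12
Overall dilution factor = 2.5 × 12 × 10 × 6 × 8 × 12 = 1.728 × 10^5
Final = 2.50 g/L / 1.728 × 10^5 = 1.447 × 10^-5 g/L = 0.0145 μg/mL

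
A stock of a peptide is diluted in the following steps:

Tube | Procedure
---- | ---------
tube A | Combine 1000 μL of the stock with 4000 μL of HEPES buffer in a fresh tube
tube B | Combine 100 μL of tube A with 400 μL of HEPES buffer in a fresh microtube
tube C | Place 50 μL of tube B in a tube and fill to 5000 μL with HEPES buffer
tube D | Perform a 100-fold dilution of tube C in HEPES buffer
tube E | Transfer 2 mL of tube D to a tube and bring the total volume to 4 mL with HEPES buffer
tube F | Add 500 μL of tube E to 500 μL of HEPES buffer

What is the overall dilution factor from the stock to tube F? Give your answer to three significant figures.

Step 1: 1000 μL + 4000 μL = 5000 μL total → factor 5000/1000 = 5
Step 2: 100 μL + 400 μL = 500 μL total → factor 500/100 = 5
Step 3: 50 μL brought to 5000 μL → factor 5000/50 = 100
Step 4: 100-fold → factor 100
Step 5: 2 mL brought to 4 mL → factor 4/2 = 2
Step 6: 500 μL + 500 μL = 1000 μL total → factor 1000/500 = 2
Overall dilution factor = 5 × 5 × 100 × 100 × 2 × 2 = 1 × 10^6

1.00 × 10^6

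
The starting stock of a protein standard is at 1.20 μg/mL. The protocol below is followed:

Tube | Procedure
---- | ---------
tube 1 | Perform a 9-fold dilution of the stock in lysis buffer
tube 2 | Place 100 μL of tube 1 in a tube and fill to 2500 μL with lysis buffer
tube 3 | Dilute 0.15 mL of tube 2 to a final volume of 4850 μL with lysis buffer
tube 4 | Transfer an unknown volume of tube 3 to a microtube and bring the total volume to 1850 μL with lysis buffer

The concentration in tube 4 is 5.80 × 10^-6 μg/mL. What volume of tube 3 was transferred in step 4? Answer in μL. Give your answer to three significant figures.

65.1 μL

Step 1: 9-fold → factor 9
Step 2: 100 μL brought to 2500 μL → factor 2500/100 = 25
Step 3: 0.15 mL brought to 4850 μL → factor 4.85/0.15 = 32.333
Step 4: v brought to 1850 μL → factor = 1850 μL/v
Product of known-step factors = 7275
Overall factor = 1.20 μg/mL / (5.80 × 10^-6 μg/mL) = 2.069 × 10^5
Step-4 factor = 2.069 × 10^5 / 7275 = 28.439
v = 1850 μL / 28.439 = 65.1 μL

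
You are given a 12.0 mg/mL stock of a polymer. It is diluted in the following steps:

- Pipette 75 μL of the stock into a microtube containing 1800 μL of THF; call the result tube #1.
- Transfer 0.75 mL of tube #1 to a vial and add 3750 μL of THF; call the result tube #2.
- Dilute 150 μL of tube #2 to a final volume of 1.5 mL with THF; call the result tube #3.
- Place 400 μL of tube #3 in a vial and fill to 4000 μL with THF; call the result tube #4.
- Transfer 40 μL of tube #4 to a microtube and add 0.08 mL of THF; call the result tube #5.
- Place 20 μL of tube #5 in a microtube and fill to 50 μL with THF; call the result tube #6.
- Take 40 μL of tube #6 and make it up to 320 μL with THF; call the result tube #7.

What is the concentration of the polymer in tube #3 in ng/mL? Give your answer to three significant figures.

8.00 × 10^3 ng/mL

Step 1: 75 μL + 1800 μL = 1875 μL total → factor 1875/75 = 25
Step 2: 0.75 mL + 3750 μL = 4.5 mL total → factor 4.5/0.75 = 6
Step 3: 150 μL brought to 1.5 mL → factor 1500/150 = 10
Dilution factor through tube #3 = 25 × 6 × 10 = 1500
[tube #3] = 12.0 mg/mL / 1500 = 0.008000 mg/mL = 8.00 × 10^3 ng/mL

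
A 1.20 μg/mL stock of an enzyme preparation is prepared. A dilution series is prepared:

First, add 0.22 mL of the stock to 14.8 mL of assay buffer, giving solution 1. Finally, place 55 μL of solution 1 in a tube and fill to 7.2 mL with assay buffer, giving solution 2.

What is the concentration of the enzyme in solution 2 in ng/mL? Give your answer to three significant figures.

Step 1: 0.22 mL + 14.8 mL = 15.02 mL total → factor 15.02/0.22 = 68.273
Step 2: 55 μL brought to 7.2 mL → factor 7200/55 = 130.91
Overall dilution factor = 68.273 × 130.91 = 8937.5
Final = 1.20 μg/mL / 8937.5 = 0.0001343 μg/mL = 0.134 ng/mL

0.134 ng/mL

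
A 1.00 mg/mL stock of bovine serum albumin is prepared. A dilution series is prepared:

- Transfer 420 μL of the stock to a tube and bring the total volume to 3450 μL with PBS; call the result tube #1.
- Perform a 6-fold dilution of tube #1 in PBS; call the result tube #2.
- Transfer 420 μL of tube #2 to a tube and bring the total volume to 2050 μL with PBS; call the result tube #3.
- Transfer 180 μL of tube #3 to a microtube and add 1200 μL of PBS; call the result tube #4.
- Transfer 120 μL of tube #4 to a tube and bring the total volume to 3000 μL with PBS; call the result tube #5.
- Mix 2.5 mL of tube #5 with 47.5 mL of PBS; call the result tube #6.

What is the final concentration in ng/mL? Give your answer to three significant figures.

1.08 ng/mL

Step 1: 420 μL brought to 3450 μL → factor 3450/420 = 8.2143
Step 2: 6-fold → factor 6
Step 3: 420 μL brought to 2050 μL → factor 2050/420 = 4.881
Step 4: 180 μL + 1200 μL = 1380 μL total → factor 1380/180 = 7.6667
Step 5: 120 μL brought to 3000 μL → factor 3000/120 = 25
Step 6: 2.5 mL + 47.5 mL = 50 mL total → factor 50/2.5 = 20
Overall dilution factor = 8.2143 × 6 × 4.881 × 7.6667 × 25 × 20 = 9.2215 × 10^5
Final = 1.00 mg/mL / 9.2215 × 10^5 = 1.084 × 10^-6 mg/mL = 1.08 ng/mL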